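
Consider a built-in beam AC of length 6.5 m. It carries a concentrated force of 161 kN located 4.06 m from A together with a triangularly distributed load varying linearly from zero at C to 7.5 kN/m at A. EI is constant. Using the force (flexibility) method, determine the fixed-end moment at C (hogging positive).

M_C = 163.8 kN·m

Take the two fixed-end moments M_A, M_C as redundants; the released structure is the simple span AC.
On the primary (simply-supported) span, the end slopes from the loading are:
  at A: point load 161 at a = 4.06: Pab(L + b)/(6LEI) = 365.6/EI
  at C: point load 161 at a = 4.06: Pab(L + a)/(6LEI) = 431.9/EI
  at A: triangular load, peak 7.5: w₀L³/(45EI) = 45.77/EI
  at C: triangular load, peak 7.5: 7w₀L³/(360EI) = 40.05/EI
  θ_A0 = 411.4/EI,  θ_C0 = 471.9/EI
Flexibility coefficients: a unit moment at one end gives L/(3EI) there and L/(6EI) at the far end, so f₁₁ = f₂₂ = 2.167/EI and f₁₂ = f₂₁ = 1.083/EI.
Compatibility — zero rotation at each built-in end:
  2.167 M_A + 1.083 M_C = 411.4
  1.083 M_A + 2.167 M_C = 471.9
Solving the pair gives M_A = 108 kN·m and M_C = 163.8 kN·m (hogging).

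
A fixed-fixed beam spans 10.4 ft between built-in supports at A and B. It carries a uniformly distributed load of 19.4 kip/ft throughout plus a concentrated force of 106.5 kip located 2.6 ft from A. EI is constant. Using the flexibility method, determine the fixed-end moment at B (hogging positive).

Release both end moments; the primary structure is a simply-supported span AB with redundants M_A and M_B.
End rotations of the released simple span under the applied load (×1/EI):
  at A: UDL 19.4: wL³/(24EI) = 909.3/EI
  at B: UDL 19.4: wL³/(24EI) = 909.3/EI
  at A: point load 106.5 at a = 2.6: Pab(L + b)/(6LEI) = 629.9/EI
  at B: point load 106.5 at a = 2.6: Pab(L + a)/(6LEI) = 450/EI
  θ_A0 = 1539/EI,  θ_B0 = 1359/EI
Flexibility coefficients: a unit moment at one end gives L/(3EI) there and L/(6EI) at the far end, so f₁₁ = f₂₂ = 3.467/EI and f₁₂ = f₂₁ = 1.733/EI.
Compatibility — zero rotation at each built-in end:
  3.467 M_A + 1.733 M_B = 1539
  1.733 M_A + 3.467 M_B = 1359
Solving the pair gives M_A = 330.6 kip·ft and M_B = 226.8 kip·ft (hogging).

M_B = 226.8 kip·ft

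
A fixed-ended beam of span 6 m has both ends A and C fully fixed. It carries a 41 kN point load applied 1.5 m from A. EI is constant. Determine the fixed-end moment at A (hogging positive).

Take the two fixed-end moments M_A, M_C as redundants; the released structure is the simple span AC.
Simple-span end rotations at A and C under the given loads:
  at A: point load 41 at a = 1.5: Pab(L + b)/(6LEI) = 80.72/EI
  at C: point load 41 at a = 1.5: Pab(L + a)/(6LEI) = 57.66/EI
  θ_A0 = 80.72/EI,  θ_C0 = 57.66/EI
Flexibility coefficients: a unit moment at one end gives L/(3EI) there and L/(6EI) at the far end, so f₁₁ = f₂₂ = 2/EI and f₁₂ = f₂₁ = 1/EI.
Compatibility — zero rotation at each built-in end:
  2 M_A + 1 M_C = 80.72
  1 M_A + 2 M_C = 57.66
Solving the pair gives M_A = 34.59 kN·m and M_C = 11.53 kN·m (hogging).

M_A = 34.59 kN·m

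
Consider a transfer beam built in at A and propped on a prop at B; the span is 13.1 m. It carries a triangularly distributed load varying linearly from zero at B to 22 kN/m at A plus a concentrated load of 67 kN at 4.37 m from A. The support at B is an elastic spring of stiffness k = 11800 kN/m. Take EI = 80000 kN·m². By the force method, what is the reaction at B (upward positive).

R_B = 38.41 kN

Remove the prop at B; the released (primary) structure is a cantilever built in at A.
Deflection at B on the released cantilever, summing each load's contribution:
  triangular load, peak 22 at the fixed end: w₀L⁴/(30EI) = 21597/EI
  point load 67 at a = 4.37: Pa²(3L − a)/(6EI) = 7449/EI
  δ_0 = 29045/EI
Flexibility coefficient — unit upward force at B: δ_{BB} = L³/(3EI) = 749.4/EI.
With EI = 80000 kN·m²: δ_0 = 0.36307 m and δ_{BB} = 0.009367 m/kN.
Compatibility — the spring shortens by R_B/k under the reaction it provides: δ_0 − R_B·δ_{BB} = R_B/k. With 1/k = 0.000085 m/kN, R_B = δ_0 / (δ_{BB} + 1/k) = 0.36307 / (0.009367 + 0.000085) = 38.41 kN.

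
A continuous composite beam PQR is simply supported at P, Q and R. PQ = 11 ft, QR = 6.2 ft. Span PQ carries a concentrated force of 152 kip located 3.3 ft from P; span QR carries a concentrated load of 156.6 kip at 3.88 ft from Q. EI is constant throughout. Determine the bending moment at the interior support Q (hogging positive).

Take M_Q as the redundant. Released structure: two simple spans PQ and QR with a hinge at Q.
Rotations at Q on the released spans (each span's end-slope, ×1/EI):
  span PQ: point load 152 at a = 3.3: Pab(L + a)/(6LEI) = 836.8/EI
  span QR: point load 156.6 at a = 3.88: Pab(L + b)/(6LEI) = 322.9/EI
  relative rotation θ_0 = (836.8 + 322.9)/EI = 1160/EI
A unit hogging moment at Q produces rotation L₁/(3EI) + L₂/(3EI) = 5.733/EI.
Slope continuity at Q: θ_0 = M_Q·5.733/EI, so M_Q = 1160/5.733 = 202.3 kip·ft (hogging).

M_Q = 202.3 kip·ft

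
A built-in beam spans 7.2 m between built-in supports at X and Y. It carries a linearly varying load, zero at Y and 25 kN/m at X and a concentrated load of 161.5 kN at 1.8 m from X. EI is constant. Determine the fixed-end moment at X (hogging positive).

Release both end moments; the primary structure is a simply-supported span XY with redundants M_X and M_Y.
On the primary (simply-supported) span, the end slopes from the loading are:
  at X: triangular load, peak 25: w₀L³/(45EI) = 207.4/EI
  at Y: triangular load, peak 25: 7w₀L³/(360EI) = 181.4/EI
  at X: point load 161.5 at a = 1.8: Pab(L + b)/(6LEI) = 457.9/EI
  at Y: point load 161.5 at a = 1.8: Pab(L + a)/(6LEI) = 327/EI
  θ_X0 = 665.2/EI,  θ_Y0 = 508.5/EI
Flexibility coefficients: a unit moment at one end gives L/(3EI) there and L/(6EI) at the far end, so f₁₁ = f₂₂ = 2.4/EI and f₁₂ = f₂₁ = 1.2/EI.
Compatibility — zero rotation at each built-in end:
  2.4 M_X + 1.2 M_Y = 665.2
  1.2 M_X + 2.4 M_Y = 508.5
Solving the pair gives M_X = 228.3 kN·m and M_Y = 97.71 kN·m (hogging).

M_X = 228.3 kN·m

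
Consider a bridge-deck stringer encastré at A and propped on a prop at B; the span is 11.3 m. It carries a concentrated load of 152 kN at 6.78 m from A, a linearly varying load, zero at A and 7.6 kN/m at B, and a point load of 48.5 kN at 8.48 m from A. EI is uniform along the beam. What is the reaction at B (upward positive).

R_B = 120 kN

Remove the prop at B; the released (primary) structure is a cantilever built in at A.
Deflection at B on the released cantilever, summing each load's contribution:
  point load 152 at a = 6.78: Pa²(3L − a)/(6EI) = 31582/EI
  triangular load, peak 7.6 at the free end: 11w₀L⁴/(120EI) = 11359/EI
  point load 48.5 at a = 8.48: Pa²(3L − a)/(6EI) = 14776/EI
  δ_0 = 57717/EI
Tip deflection under a unit load at B: L³/(3EI) = 481/EI.
Compatibility at B: δ_0 − R_B·δ_{BB} = 0, so R_B = 57717/481 = 120 kN.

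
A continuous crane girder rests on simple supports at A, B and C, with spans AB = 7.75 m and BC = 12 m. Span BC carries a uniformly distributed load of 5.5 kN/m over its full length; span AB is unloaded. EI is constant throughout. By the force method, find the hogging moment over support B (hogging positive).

M_B = 60.15 kN·m

Insert a hinge at B; M_B is the redundant, and each span becomes simply supported.
Rotations at B on the released spans (each span's end-slope, ×1/EI):
  span BC: UDL 5.5: wL³/(24EI) = 396/EI
  relative rotation θ_0 = (0 + 396)/EI = 396/EI
A unit hogging moment at B produces rotation L₁/(3EI) + L₂/(3EI) = 6.583/EI.
Compatibility: M_B·(L₁+L₂)/(3EI) = θ_0, giving M_B = 60.15 kN·m (hogging).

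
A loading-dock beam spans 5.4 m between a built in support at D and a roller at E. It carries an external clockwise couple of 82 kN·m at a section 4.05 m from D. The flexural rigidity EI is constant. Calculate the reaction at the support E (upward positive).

R_E = 21.35 kN

Remove the prop at E; the released (primary) structure is a cantilever built in at D.
Deflection at E on the released cantilever, summing each load's contribution:
  clockwise couple 82 at a = 4.05: M₀a(2L − a)/(2EI) = 1121/EI
Tip deflection under a unit load at E: L³/(3EI) = 52.49/EI.
The prop prevents deflection at E: R_E = δ_0/δ_{EE} = 1121/52.49 = 21.35 kN.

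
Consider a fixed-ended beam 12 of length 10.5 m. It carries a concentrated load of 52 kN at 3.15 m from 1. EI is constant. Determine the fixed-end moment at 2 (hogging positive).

M_2 = 34.4 kN·m

Take the two fixed-end moments M_1, M_2 as redundants; the released structure is the simple span 12.
On the primary (simply-supported) span, the end slopes from the loading are:
  at 1: point load 52 at a = 3.15: Pab(L + b)/(6LEI) = 341.1/EI
  at 2: point load 52 at a = 3.15: Pab(L + a)/(6LEI) = 260.9/EI
  θ_10 = 341.1/EI,  θ_20 = 260.9/EI
Flexibility coefficients: a unit moment at one end gives L/(3EI) there and L/(6EI) at the far end, so f₁₁ = f₂₂ = 3.5/EI and f₁₂ = f₂₁ = 1.75/EI.
Compatibility — zero rotation at each built-in end:
  3.5 M_1 + 1.75 M_2 = 341.1
  1.75 M_1 + 3.5 M_2 = 260.9
Solving the pair gives M_1 = 80.26 kN·m and M_2 = 34.4 kN·m (hogging).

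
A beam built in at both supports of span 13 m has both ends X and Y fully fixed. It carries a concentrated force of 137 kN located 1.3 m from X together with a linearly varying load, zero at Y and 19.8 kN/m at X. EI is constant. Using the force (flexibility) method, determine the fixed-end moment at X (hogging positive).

Release both end moments; the primary structure is a simply-supported span XY with redundants M_X and M_Y.
On the primary (simply-supported) span, the end slopes from the loading are:
  at X: point load 137 at a = 1.3: Pab(L + b)/(6LEI) = 659.9/EI
  at Y: point load 137 at a = 1.3: Pab(L + a)/(6LEI) = 382/EI
  at X: triangular load, peak 19.8: w₀L³/(45EI) = 966.7/EI
  at Y: triangular load, peak 19.8: 7w₀L³/(360EI) = 845.8/EI
  θ_X0 = 1627/EI,  θ_Y0 = 1228/EI
Flexibility coefficients: a unit moment at one end gives L/(3EI) there and L/(6EI) at the far end, so f₁₁ = f₂₂ = 4.333/EI and f₁₂ = f₂₁ = 2.167/EI.
Compatibility — zero rotation at each built-in end:
  4.333 M_X + 2.167 M_Y = 1627
  2.167 M_X + 4.333 M_Y = 1228
Solving the pair gives M_X = 311.6 kN·m and M_Y = 127.6 kN·m (hogging).

M_X = 311.6 kN·m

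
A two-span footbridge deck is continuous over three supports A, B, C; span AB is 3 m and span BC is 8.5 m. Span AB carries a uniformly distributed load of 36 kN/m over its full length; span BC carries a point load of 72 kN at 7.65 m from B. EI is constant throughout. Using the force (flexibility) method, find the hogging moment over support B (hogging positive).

Release continuity at B by inserting a hinge; the redundant is the internal moment M_B. The primary structure is two simply-supported spans AB and BC.
Discontinuity in slope at B on the released structure — sum the simple-span end rotations:
  span AB: UDL 36: wL³/(24EI) = 40.5/EI
  span BC: point load 72 at a = 7.65: Pab(L + b)/(6LEI) = 85.83/EI
  relative rotation θ_0 = (40.5 + 85.83)/EI = 126.3/EI
A unit hogging moment at B produces rotation L₁/(3EI) + L₂/(3EI) = 3.833/EI.
Compatibility: M_B·(L₁+L₂)/(3EI) = θ_0, giving M_B = 32.96 kN·m (hogging).

M_B = 32.96 kN·m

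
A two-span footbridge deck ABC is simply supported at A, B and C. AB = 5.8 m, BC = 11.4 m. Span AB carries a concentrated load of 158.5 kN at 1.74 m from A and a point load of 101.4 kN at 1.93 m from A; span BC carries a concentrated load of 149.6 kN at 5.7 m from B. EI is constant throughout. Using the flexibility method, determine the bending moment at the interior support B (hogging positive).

Take M_B as the redundant. Released structure: two simple spans AB and BC with a hinge at B.
End slopes at the hinge B, treating each span as simply supported:
  span AB: point load 158.5 at a = 1.74: Pab(L + a)/(6LEI) = 242.6/EI
  span AB: point load 101.4 at a = 1.93: Pab(L + a)/(6LEI) = 168.2/EI
  span BC: point load 149.6 at a = 5.7: Pab(L + b)/(6LEI) = 1215/EI
  relative rotation θ_0 = (410.8 + 1215)/EI = 1626/EI
A unit hogging moment at B produces rotation L₁/(3EI) + L₂/(3EI) = 5.733/EI.
Compatibility: M_B·(L₁+L₂)/(3EI) = θ_0, giving M_B = 283.6 kN·m (hogging).

M_B = 283.6 kN·m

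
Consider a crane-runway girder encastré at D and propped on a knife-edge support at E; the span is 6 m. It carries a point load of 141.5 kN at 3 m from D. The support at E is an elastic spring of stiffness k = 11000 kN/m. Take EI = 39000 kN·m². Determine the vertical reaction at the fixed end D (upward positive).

R_D = 99.36 kN

Release the roller at E. Primary structure: cantilever fixed at D.
Primary-structure tip deflection at E by superposition:
  point load 141.5 at a = 3: Pa²(3L − a)/(6EI) = 3184/EI
Flexibility coefficient — unit upward force at E: δ_{EE} = L³/(3EI) = 72/EI.
With EI = 39000 kN·m²: δ_0 = 0.081635 m and δ_{EE} = 0.001846 m/kN.
Compatibility — the spring shortens by R_E/k under the reaction it provides: δ_0 − R_E·δ_{EE} = R_E/k. With 1/k = 0.000091 m/kN, R_E = δ_0 / (δ_{EE} + 1/k) = 0.081635 / (0.001846 + 0.000091) = 42.14 kN.
Vertical equilibrium: R_D = ΣP − R_E = 141.5 − 42.14 = 99.36 kN.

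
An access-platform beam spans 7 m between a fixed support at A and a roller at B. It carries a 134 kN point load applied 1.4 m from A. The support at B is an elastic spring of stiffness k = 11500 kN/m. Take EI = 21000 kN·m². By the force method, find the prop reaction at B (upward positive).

Remove the prop at B; the released (primary) structure is a cantilever built in at A.
Deflection at B on the released cantilever, summing each load's contribution:
  point load 134 at a = 1.4: Pa²(3L − a)/(6EI) = 858/EI
Tip deflection under a unit load at B: L³/(3EI) = 114.3/EI.
With EI = 21000 kN·m²: δ_0 = 0.040855 m and δ_{BB} = 0.005444 m/kN.
Compatibility — the spring shortens by R_B/k under the reaction it provides: δ_0 − R_B·δ_{BB} = R_B/k. With 1/k = 0.000087 m/kN, R_B = δ_0 / (δ_{BB} + 1/k) = 0.040855 / (0.005444 + 0.000087) = 7.386 kN.

R_B = 7.386 kN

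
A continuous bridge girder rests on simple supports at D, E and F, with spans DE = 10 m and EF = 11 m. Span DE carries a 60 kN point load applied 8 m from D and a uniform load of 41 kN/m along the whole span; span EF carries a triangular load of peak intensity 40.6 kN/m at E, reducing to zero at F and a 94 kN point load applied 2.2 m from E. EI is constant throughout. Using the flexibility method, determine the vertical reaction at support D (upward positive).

Take M_E as the redundant. Released structure: two simple spans DE and EF with a hinge at E.
Discontinuity in slope at E on the released structure — sum the simple-span end rotations:
  span DE: point load 60 at a = 8: Pab(L + a)/(6LEI) = 288/EI
  span DE: UDL 41: wL³/(24EI) = 1708/EI
  span EF: triangular load, peak 40.6: w₀L³/(45EI) = 1201/EI
  span EF: point load 94 at a = 2.2: Pab(L + b)/(6LEI) = 546/EI
  relative rotation θ_0 = (1996 + 1747)/EI = 3743/EI
A unit hogging moment at E produces rotation L₁/(3EI) + L₂/(3EI) = 7/EI.
Compatibility: M_E·(L₁+L₂)/(3EI) = θ_0, giving M_E = 534.7 kN·m (hogging).
Span DE, ΣM about D with M_E applied at E: R_E^{DE}·10 = 2530 + 534.7, so R_E^{DE} = 306.5 kN and R_D = 470 − 306.5 = 163.5 kN.

R_D = 163.5 kN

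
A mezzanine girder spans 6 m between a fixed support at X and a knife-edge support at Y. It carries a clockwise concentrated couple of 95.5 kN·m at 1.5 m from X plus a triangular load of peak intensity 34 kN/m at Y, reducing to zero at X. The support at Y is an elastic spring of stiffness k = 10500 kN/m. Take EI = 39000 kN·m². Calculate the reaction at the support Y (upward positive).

Take the reaction at Y as the redundant and release it; the primary structure is a cantilever fixed at X.
Free-end deflection of the primary structure under the applied loading (downward +):
  clockwise couple 95.5 at a = 1.5: M₀a(2L − a)/(2EI) = 752.1/EI
  triangular load, peak 34 at the free end: 11w₀L⁴/(120EI) = 4039/EI
  δ_0 = 4791/EI
Tip deflection under a unit load at Y: L³/(3EI) = 72/EI.
With EI = 39000 kN·m²: δ_0 = 0.12285 m and δ_{YY} = 0.001846 m/kN.
Compatibility — the spring shortens by R_Y/k under the reaction it provides: δ_0 − R_Y·δ_{YY} = R_Y/k. With 1/k = 0.000095 m/kN, R_Y = δ_0 / (δ_{YY} + 1/k) = 0.12285 / (0.001846 + 0.000095) = 63.28 kN.

R_Y = 63.28 kN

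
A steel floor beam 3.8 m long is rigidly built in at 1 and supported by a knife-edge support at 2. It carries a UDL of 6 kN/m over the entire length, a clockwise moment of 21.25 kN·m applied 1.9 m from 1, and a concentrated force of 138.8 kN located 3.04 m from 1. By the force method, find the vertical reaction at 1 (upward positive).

Remove the prop at 2; the released (primary) structure is a cantilever built in at 1.
Primary-structure tip deflection at 2 by superposition:
  UDL 6: wL⁴/(8EI) = 156.4/EI
  clockwise couple 21.25 at a = 1.9: M₀a(2L − a)/(2EI) = 115.1/EI
  point load 138.8 at a = 3.04: Pa²(3L − a)/(6EI) = 1787/EI
  δ_0 = 2059/EI
Tip deflection under a unit load at 2: L³/(3EI) = 18.29/EI.
The prop prevents deflection at 2: R_2 = δ_0/δ_{22} = 2059/18.29 = 112.6 kN.
Vertical equilibrium: R_1 = ΣP − R_2 = 161.6 − 112.6 = 49.04 kN.

R_1 = 49.04 kN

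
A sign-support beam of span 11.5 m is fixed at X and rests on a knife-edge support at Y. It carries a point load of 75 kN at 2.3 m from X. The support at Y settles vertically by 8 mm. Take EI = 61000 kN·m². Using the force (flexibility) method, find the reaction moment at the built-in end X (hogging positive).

Remove the prop at Y; the released (primary) structure is a cantilever built in at X.
Downward deflection at the released point Y due to the loads:
  point load 75 at a = 2.3: Pa²(3L − a)/(6EI) = 2129/EI
Tip deflection under a unit load at Y: L³/(3EI) = 507/EI.
With EI = 61000 kN·m²: δ_0 = 0.034905 m and δ_{YY} = 0.008311 m/kN.
Compatibility — the beam at Y must follow the support down by 0.008 m: δ_0 − R_Y·δ_{YY} = 0.008, so R_Y = (0.034905 − 0.008)/0.008311 = 3.237 kN.
Moment equilibrium about X: M_X = Σ(load moments about X) − R_Y·L = 172.5 − 3.237×11.5 = 135.3 kN·m.

M_X = 135.3 kN·m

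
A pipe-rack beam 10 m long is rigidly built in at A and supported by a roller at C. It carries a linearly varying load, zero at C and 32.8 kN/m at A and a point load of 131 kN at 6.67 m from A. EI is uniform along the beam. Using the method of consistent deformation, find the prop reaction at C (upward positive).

R_C = 100.8 kN

Remove the prop at C; the released (primary) structure is a cantilever built in at A.
Deflection at C on the released cantilever, summing each load's contribution:
  triangular load, peak 32.8 at the fixed end: w₀L⁴/(30EI) = 10933/EI
  point load 131 at a = 6.67: Pa²(3L − a)/(6EI) = 22661/EI
  δ_0 = 33595/EI
Flexibility coefficient — unit upward force at C: δ_{CC} = L³/(3EI) = 333.3/EI.
The prop prevents deflection at C: R_C = δ_0/δ_{CC} = 33595/333.3 = 100.8 kN.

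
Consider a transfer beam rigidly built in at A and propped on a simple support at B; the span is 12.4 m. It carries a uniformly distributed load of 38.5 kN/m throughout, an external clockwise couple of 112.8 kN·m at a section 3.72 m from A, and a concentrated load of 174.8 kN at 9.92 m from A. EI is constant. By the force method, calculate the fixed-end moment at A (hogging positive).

M_A = 974.6 kN·m

Choose R_B as the redundant. The primary structure is the cantilever fixed at A.
Deflection at B on the released cantilever, summing each load's contribution:
  UDL 38.5: wL⁴/(8EI) = 113778/EI
  clockwise couple 112.8 at a = 3.72: M₀a(2L − a)/(2EI) = 4423/EI
  point load 174.8 at a = 9.92: Pa²(3L − a)/(6EI) = 78209/EI
  δ_0 = 196410/EI
Tip deflection under a unit load at B: L³/(3EI) = 635.5/EI.
Compatibility at B: δ_0 − R_B·δ_{BB} = 0, so R_B = 196410/635.5 = 309 kN.
Moment equilibrium about A: M_A = Σ(load moments about A) − R_B·L = 4807 − 309×12.4 = 974.6 kN·m.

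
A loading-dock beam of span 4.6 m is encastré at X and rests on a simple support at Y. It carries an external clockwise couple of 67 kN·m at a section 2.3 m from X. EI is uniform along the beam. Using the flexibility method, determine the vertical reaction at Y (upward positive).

Release the roller at Y. Primary structure: cantilever fixed at X.
Primary-structure tip deflection at Y by superposition:
  clockwise couple 67 at a = 2.3: M₀a(2L − a)/(2EI) = 531.6/EI
Flexibility coefficient — unit upward force at Y: δ_{YY} = L³/(3EI) = 32.45/EI.
Compatibility at Y: δ_0 − R_Y·δ_{YY} = 0, so R_Y = 531.6/32.45 = 16.39 kN.

R_Y = 16.39 kN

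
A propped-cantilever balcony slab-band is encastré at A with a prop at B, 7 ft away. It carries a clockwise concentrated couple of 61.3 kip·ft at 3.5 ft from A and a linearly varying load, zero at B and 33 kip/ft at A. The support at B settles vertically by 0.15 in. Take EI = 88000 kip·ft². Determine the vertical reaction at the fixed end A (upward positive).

R_A = 92.17 kip

Remove the prop at B; the released (primary) structure is a cantilever built in at A.
Deflection at B on the released cantilever, summing each load's contribution:
  clockwise couple 61.3 at a = 3.5: M₀a(2L − a)/(2EI) = 1126/EI
  triangular load, peak 33 at the fixed end: w₀L⁴/(30EI) = 2641/EI
  δ_0 = 3767/EI
Tip deflection under a unit load at B: L³/(3EI) = 114.3/EI.
With EI = 88000 kip·ft²: δ_0 = 0.042812 ft and δ_{BB} = 0.001299 ft/kip.
Compatibility — the beam at B must follow the support down by 0.0125 ft: δ_0 − R_B·δ_{BB} = 0.0125, so R_B = (0.042812 − 0.0125)/0.001299 = 23.33 kip.
Vertical equilibrium: R_A = ΣP − R_B = 115.5 − 23.33 = 92.17 kip.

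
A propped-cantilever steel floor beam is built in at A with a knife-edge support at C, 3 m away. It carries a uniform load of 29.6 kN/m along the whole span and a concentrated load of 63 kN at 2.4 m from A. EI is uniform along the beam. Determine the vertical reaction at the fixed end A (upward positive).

R_A = 74.15 kN

Release the roller at C. Primary structure: cantilever fixed at A.
Free-end deflection of the primary structure under the applied loading (downward +):
  UDL 29.6: wL⁴/(8EI) = 299.7/EI
  point load 63 at a = 2.4: Pa²(3L − a)/(6EI) = 399.2/EI
  δ_0 = 698.9/EI
Tip deflection under a unit load at C: L³/(3EI) = 9/EI.
Compatibility at C: δ_0 − R_C·δ_{CC} = 0, so R_C = 698.9/9 = 77.65 kN.
Vertical equilibrium: R_A = ΣP − R_C = 151.8 − 77.65 = 74.15 kN.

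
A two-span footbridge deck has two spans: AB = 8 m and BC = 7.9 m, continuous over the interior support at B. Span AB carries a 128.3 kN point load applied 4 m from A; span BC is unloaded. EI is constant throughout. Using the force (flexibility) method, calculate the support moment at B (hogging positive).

Insert a hinge at B; M_B is the redundant, and each span becomes simply supported.
End slopes at the hinge B, treating each span as simply supported:
  span AB: point load 128.3 at a = 4: Pab(L + a)/(6LEI) = 513.2/EI
  relative rotation θ_0 = (513.2 + 0)/EI = 513.2/EI
A unit hogging moment at B produces rotation L₁/(3EI) + L₂/(3EI) = 5.3/EI.
Slope continuity at B: θ_0 = M_B·5.3/EI, so M_B = 513.2/5.3 = 96.83 kN·m (hogging).

M_B = 96.83 kN·m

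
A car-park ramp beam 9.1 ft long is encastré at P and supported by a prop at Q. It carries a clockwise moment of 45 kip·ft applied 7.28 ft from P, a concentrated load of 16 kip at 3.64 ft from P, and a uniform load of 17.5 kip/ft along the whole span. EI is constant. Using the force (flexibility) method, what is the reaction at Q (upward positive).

Take the reaction at Q as the redundant and release it; the primary structure is a cantilever fixed at P.
Deflection at Q on the released cantilever, summing each load's contribution:
  clockwise couple 45 at a = 7.28: M₀a(2L − a)/(2EI) = 1789/EI
  point load 16 at a = 3.64: Pa²(3L − a)/(6EI) = 836/EI
  UDL 17.5: wL⁴/(8EI) = 15001/EI
  δ_0 = 17625/EI
Tip deflection under a unit load at Q: L³/(3EI) = 251.2/EI.
The prop prevents deflection at Q: R_Q = δ_0/δ_{QQ} = 17625/251.2 = 70.17 kip.

R_Q = 70.17 kip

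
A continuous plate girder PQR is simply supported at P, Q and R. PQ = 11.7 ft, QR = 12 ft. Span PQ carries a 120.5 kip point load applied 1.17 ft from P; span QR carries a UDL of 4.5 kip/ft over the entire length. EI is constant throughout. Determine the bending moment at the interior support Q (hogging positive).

M_Q = 75.46 kip·ft

Insert a hinge at Q; M_Q is the redundant, and each span becomes simply supported.
Discontinuity in slope at Q on the released structure — sum the simple-span end rotations:
  span PQ: point load 120.5 at a = 1.17: Pab(L + a)/(6LEI) = 272.2/EI
  span QR: UDL 4.5: wL³/(24EI) = 324/EI
  relative rotation θ_0 = (272.2 + 324)/EI = 596.2/EI
A unit hogging moment at Q produces rotation L₁/(3EI) + L₂/(3EI) = 7.9/EI.
Slope continuity at Q: θ_0 = M_Q·7.9/EI, so M_Q = 596.2/7.9 = 75.46 kip·ft (hogging).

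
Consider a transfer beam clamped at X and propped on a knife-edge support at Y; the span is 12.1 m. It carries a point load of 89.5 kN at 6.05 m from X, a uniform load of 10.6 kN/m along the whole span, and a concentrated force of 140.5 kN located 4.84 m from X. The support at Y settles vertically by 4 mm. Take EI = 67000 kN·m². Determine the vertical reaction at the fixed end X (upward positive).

R_X = 253.4 kN

Remove the prop at Y; the released (primary) structure is a cantilever built in at X.
Free-end deflection of the primary structure under the applied loading (downward +):
  point load 89.5 at a = 6.05: Pa²(3L − a)/(6EI) = 16516/EI
  UDL 10.6: wL⁴/(8EI) = 28403/EI
  point load 140.5 at a = 4.84: Pa²(3L − a)/(6EI) = 17257/EI
  δ_0 = 62176/EI
Flexibility coefficient — unit upward force at Y: δ_{YY} = L³/(3EI) = 590.5/EI.
With EI = 67000 kN·m²: δ_0 = 0.928 m and δ_{YY} = 0.008814 m/kN.
Compatibility — the beam at Y must follow the support down by 0.004 m: δ_0 − R_Y·δ_{YY} = 0.004, so R_Y = (0.928 − 0.004)/0.008814 = 104.8 kN.
Vertical equilibrium: R_X = ΣP − R_Y = 358.3 − 104.8 = 253.4 kN.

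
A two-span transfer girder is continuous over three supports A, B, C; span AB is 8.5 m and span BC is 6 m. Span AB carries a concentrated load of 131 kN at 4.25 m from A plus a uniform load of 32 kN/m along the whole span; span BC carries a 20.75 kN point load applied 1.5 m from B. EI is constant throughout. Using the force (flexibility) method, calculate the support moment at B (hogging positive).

M_B = 300.3 kN·m

Insert a hinge at B; M_B is the redundant, and each span becomes simply supported.
Discontinuity in slope at B on the released structure — sum the simple-span end rotations:
  span AB: point load 131 at a = 4.25: Pab(L + a)/(6LEI) = 591.5/EI
  span AB: UDL 32: wL³/(24EI) = 818.8/EI
  span BC: point load 20.75 at a = 1.5: Pab(L + b)/(6LEI) = 40.85/EI
  relative rotation θ_0 = (1410 + 40.85)/EI = 1451/EI
A unit hogging moment at B produces rotation L₁/(3EI) + L₂/(3EI) = 4.833/EI.
Slope continuity at B: θ_0 = M_B·4.833/EI, so M_B = 1451/4.833 = 300.3 kN·m (hogging).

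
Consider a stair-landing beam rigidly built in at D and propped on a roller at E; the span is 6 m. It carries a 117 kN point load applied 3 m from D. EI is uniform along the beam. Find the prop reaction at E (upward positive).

Remove the prop at E; the released (primary) structure is a cantilever built in at D.
Downward deflection at the released point E due to the loads:
  point load 117 at a = 3: Pa²(3L − a)/(6EI) = 2632/EI
Flexibility coefficient — unit upward force at E: δ_{EE} = L³/(3EI) = 72/EI.
Compatibility at E: δ_0 − R_E·δ_{EE} = 0, so R_E = 2632/72 = 36.56 kN.

R_E = 36.56 kN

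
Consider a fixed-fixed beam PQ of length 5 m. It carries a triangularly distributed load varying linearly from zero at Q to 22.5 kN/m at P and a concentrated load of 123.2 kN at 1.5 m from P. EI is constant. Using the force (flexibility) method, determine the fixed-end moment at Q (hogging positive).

M_Q = 57.56 kN·m

Release both end moments; the primary structure is a simply-supported span PQ with redundants M_P and M_Q.
On the primary (simply-supported) span, the end slopes from the loading are:
  at P: triangular load, peak 22.5: w₀L³/(45EI) = 62.5/EI
  at Q: triangular load, peak 22.5: 7w₀L³/(360EI) = 54.69/EI
  at P: point load 123.2 at a = 1.5: Pab(L + b)/(6LEI) = 183.3/EI
  at Q: point load 123.2 at a = 1.5: Pab(L + a)/(6LEI) = 140.1/EI
  θ_P0 = 245.8/EI,  θ_Q0 = 194.8/EI
Flexibility coefficients: a unit moment at one end gives L/(3EI) there and L/(6EI) at the far end, so f₁₁ = f₂₂ = 1.667/EI and f₁₂ = f₂₁ = 0.8333/EI.
Compatibility — zero rotation at each built-in end:
  1.667 M_P + 0.8333 M_Q = 245.8
  0.8333 M_P + 1.667 M_Q = 194.8
Solving the pair gives M_P = 118.7 kN·m and M_Q = 57.56 kN·m (hogging).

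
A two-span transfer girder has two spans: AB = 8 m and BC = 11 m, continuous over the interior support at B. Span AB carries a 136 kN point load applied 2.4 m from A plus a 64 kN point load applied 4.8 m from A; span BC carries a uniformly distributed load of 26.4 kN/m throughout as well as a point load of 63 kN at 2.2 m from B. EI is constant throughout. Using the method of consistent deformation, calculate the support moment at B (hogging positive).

Insert a hinge at B; M_B is the redundant, and each span becomes simply supported.
End slopes at the hinge B, treating each span as simply supported:
  span AB: point load 136 at a = 2.4: Pab(L + a)/(6LEI) = 396/EI
  span AB: point load 64 at a = 4.8: Pab(L + a)/(6LEI) = 262.1/EI
  span BC: UDL 26.4: wL³/(24EI) = 1464/EI
  span BC: point load 63 at a = 2.2: Pab(L + b)/(6LEI) = 365.9/EI
  relative rotation θ_0 = (658.2 + 1830)/EI = 2488/EI
A unit hogging moment at B produces rotation L₁/(3EI) + L₂/(3EI) = 6.333/EI.
Compatibility: M_B·(L₁+L₂)/(3EI) = θ_0, giving M_B = 392.9 kN·m (hogging).

M_B = 392.9 kN·m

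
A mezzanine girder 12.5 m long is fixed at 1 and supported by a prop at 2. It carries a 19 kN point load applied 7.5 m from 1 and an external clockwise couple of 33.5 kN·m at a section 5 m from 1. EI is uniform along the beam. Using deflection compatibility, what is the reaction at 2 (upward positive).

Choose R_2 as the redundant. The primary structure is the cantilever fixed at 1.
Free-end deflection of the primary structure under the applied loading (downward +):
  point load 19 at a = 7.5: Pa²(3L − a)/(6EI) = 5344/EI
  clockwise couple 33.5 at a = 5: M₀a(2L − a)/(2EI) = 1675/EI
  δ_0 = 7019/EI
Tip deflection under a unit load at 2: L³/(3EI) = 651/EI.
The prop prevents deflection at 2: R_2 = δ_0/δ_{22} = 7019/651 = 10.78 kN.

R_2 = 10.78 kN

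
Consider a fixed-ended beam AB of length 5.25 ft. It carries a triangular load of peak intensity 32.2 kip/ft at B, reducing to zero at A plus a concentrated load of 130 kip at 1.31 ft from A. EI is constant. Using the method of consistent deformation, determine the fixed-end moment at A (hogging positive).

Take the two fixed-end moments M_A, M_B as redundants; the released structure is the simple span AB.
Simple-span end rotations at A and B under the given loads:
  at A: triangular load, peak 32.2: 7w₀L³/(360EI) = 90.6/EI
  at B: triangular load, peak 32.2: w₀L³/(45EI) = 103.5/EI
  at A: point load 130 at a = 1.31: Pab(L + b)/(6LEI) = 195.8/EI
  at B: point load 130 at a = 1.31: Pab(L + a)/(6LEI) = 139.7/EI
  θ_A0 = 286.4/EI,  θ_B0 = 243.3/EI
Flexibility coefficients: a unit moment at one end gives L/(3EI) there and L/(6EI) at the far end, so f₁₁ = f₂₂ = 1.75/EI and f₁₂ = f₂₁ = 0.875/EI.
Compatibility — zero rotation at each built-in end:
  1.75 M_A + 0.875 M_B = 286.4
  0.875 M_A + 1.75 M_B = 243.3
Solving the pair gives M_A = 125.5 kip·ft and M_B = 76.27 kip·ft (hogging).

M_A = 125.5 kip·ft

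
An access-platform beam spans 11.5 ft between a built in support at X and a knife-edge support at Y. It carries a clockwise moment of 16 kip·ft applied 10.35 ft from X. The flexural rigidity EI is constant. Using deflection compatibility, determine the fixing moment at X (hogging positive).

Remove the prop at Y; the released (primary) structure is a cantilever built in at X.
Primary-structure tip deflection at Y by superposition:
  clockwise couple 16 at a = 10.35: M₀a(2L − a)/(2EI) = 1047/EI
Tip deflection under a unit load at Y: L³/(3EI) = 507/EI.
The prop prevents deflection at Y: R_Y = δ_0/δ_{YY} = 1047/507 = 2.066 kip.
Moment equilibrium about X: M_X = Σ(load moments about X) − R_Y·L = 16 − 2.066×11.5 = -7.76 kip·ft.

M_X = -7.76 kip·ft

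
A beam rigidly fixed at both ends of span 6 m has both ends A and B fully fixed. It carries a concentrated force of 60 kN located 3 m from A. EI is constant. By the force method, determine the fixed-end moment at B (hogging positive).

M_B = 45 kN·m

Take the two fixed-end moments M_A, M_B as redundants; the released structure is the simple span AB.
Simple-span end rotations at A and B under the given loads:
  at A: point load 60 at a = 3: Pab(L + b)/(6LEI) = 135/EI
  at B: point load 60 at a = 3: Pab(L + a)/(6LEI) = 135/EI
  θ_A0 = 135/EI,  θ_B0 = 135/EI
Flexibility coefficients: a unit moment at one end gives L/(3EI) there and L/(6EI) at the far end, so f₁₁ = f₂₂ = 2/EI and f₁₂ = f₂₁ = 1/EI.
Compatibility — zero rotation at each built-in end:
  2 M_A + 1 M_B = 135
  1 M_A + 2 M_B = 135
Solving the pair gives M_A = 45 kN·m and M_B = 45 kN·m (hogging).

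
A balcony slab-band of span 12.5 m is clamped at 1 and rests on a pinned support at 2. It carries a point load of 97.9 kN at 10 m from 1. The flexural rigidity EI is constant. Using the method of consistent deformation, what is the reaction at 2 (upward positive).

Remove the prop at 2; the released (primary) structure is a cantilever built in at 1.
Downward deflection at the released point 2 due to the loads:
  point load 97.9 at a = 10: Pa²(3L − a)/(6EI) = 44871/EI
Flexibility coefficient — unit upward force at 2: δ_{22} = L³/(3EI) = 651/EI.
The prop prevents deflection at 2: R_2 = δ_0/δ_{22} = 44871/651 = 68.92 kN.

R_2 = 68.92 kN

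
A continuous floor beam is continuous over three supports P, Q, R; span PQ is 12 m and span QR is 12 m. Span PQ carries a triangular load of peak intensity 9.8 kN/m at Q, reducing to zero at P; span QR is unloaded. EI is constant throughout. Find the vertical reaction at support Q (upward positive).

R_Q = 47.04 kN

Release continuity at Q by inserting a hinge; the redundant is the internal moment M_Q. The primary structure is two simply-supported spans PQ and QR.
Rotations at Q on the released spans (each span's end-slope, ×1/EI):
  span PQ: triangular load, peak 9.8: w₀L³/(45EI) = 376.3/EI
  relative rotation θ_0 = (376.3 + 0)/EI = 376.3/EI
A unit hogging moment at Q produces rotation L₁/(3EI) + L₂/(3EI) = 8/EI.
Compatibility: M_Q·(L₁+L₂)/(3EI) = θ_0, giving M_Q = 47.04 kN·m (hogging).
Span PQ, ΣM about P with M_Q applied at Q: R_Q^{PQ}·12 = 470.4 + 47.04, so R_Q^{PQ} = 43.12 kN and R_P = 58.8 − 43.12 = 15.68 kN.
Span QR, ΣM about R: R_Q^{QR}·12 = 0 + 47.04, so R_Q^{QR} = 3.92 kN and R_R = 0 − 3.92 = -3.92 kN.
R_Q = 43.12 + 3.92 = 47.04 kN.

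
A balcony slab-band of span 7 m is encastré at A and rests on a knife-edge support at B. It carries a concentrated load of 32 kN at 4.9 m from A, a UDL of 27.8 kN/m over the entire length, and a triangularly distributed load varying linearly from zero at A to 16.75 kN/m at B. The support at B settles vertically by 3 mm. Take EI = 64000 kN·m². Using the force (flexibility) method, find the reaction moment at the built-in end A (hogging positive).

Release the roller at B. Primary structure: cantilever fixed at A.
Deflection at B on the released cantilever, summing each load's contribution:
  point load 32 at a = 4.9: Pa²(3L − a)/(6EI) = 2062/EI
  UDL 27.8: wL⁴/(8EI) = 8343/EI
  triangular load, peak 16.75 at the free end: 11w₀L⁴/(120EI) = 3687/EI
  δ_0 = 14092/EI
Tip deflection under a unit load at B: L³/(3EI) = 114.3/EI.
With EI = 64000 kN·m²: δ_0 = 0.22018 m and δ_{BB} = 0.001786 m/kN.
Compatibility — the beam at B must follow the support down by 0.003 m: δ_0 − R_B·δ_{BB} = 0.003, so R_B = (0.22018 − 0.003)/0.001786 = 121.6 kN.
Moment equilibrium about A: M_A = Σ(load moments about A) − R_B·L = 1111 − 121.6×7 = 260.5 kN·m.

M_A = 260.5 kN·m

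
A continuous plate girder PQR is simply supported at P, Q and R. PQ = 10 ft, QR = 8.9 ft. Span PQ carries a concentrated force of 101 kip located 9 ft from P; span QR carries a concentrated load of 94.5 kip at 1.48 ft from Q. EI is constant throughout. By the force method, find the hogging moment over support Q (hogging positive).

Insert a hinge at Q; M_Q is the redundant, and each span becomes simply supported.
Rotations at Q on the released spans (each span's end-slope, ×1/EI):
  span PQ: point load 101 at a = 9: Pab(L + a)/(6LEI) = 287.9/EI
  span QR: point load 94.5 at a = 1.48: Pab(L + b)/(6LEI) = 317.2/EI
  relative rotation θ_0 = (287.9 + 317.2)/EI = 605/EI
A unit hogging moment at Q produces rotation L₁/(3EI) + L₂/(3EI) = 6.3/EI.
Slope continuity at Q: θ_0 = M_Q·6.3/EI, so M_Q = 605/6.3 = 96.03 kip·ft (hogging).

M_Q = 96.03 kip·ft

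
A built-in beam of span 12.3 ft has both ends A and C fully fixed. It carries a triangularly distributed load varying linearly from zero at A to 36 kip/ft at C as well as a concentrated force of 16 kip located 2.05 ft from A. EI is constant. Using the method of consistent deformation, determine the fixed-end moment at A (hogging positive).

M_A = 204.3 kip·ft

Take the two fixed-end moments M_A, M_C as redundants; the released structure is the simple span AC.
End rotations of the released simple span under the applied load (×1/EI):
  at A: triangular load, peak 36: 7w₀L³/(360EI) = 1303/EI
  at C: triangular load, peak 36: w₀L³/(45EI) = 1489/EI
  at A: point load 16 at a = 2.05: Pab(L + b)/(6LEI) = 102.7/EI
  at C: point load 16 at a = 2.05: Pab(L + a)/(6LEI) = 65.37/EI
  θ_A0 = 1405/EI,  θ_C0 = 1554/EI
Flexibility coefficients: a unit moment at one end gives L/(3EI) there and L/(6EI) at the far end, so f₁₁ = f₂₂ = 4.1/EI and f₁₂ = f₂₁ = 2.05/EI.
Compatibility — zero rotation at each built-in end:
  4.1 M_A + 2.05 M_C = 1405
  2.05 M_A + 4.1 M_C = 1554
Solving the pair gives M_A = 204.3 kip·ft and M_C = 276.9 kip·ft (hogging).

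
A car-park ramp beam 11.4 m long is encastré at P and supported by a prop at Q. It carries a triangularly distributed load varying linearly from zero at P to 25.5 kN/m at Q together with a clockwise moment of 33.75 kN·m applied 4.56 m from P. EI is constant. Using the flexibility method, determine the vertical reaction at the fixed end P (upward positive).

Take the reaction at Q as the redundant and release it; the primary structure is a cantilever fixed at P.
Deflection at Q on the released cantilever, summing each load's contribution:
  triangular load, peak 25.5 at the free end: 11w₀L⁴/(120EI) = 39479/EI
  clockwise couple 33.75 at a = 4.56: M₀a(2L − a)/(2EI) = 1404/EI
  δ_0 = 40883/EI
Tip deflection under a unit load at Q: L³/(3EI) = 493.8/EI.
Compatibility at Q: δ_0 − R_Q·δ_{QQ} = 0, so R_Q = 40883/493.8 = 82.78 kN.
Vertical equilibrium: R_P = ΣP − R_Q = 145.3 − 82.78 = 62.57 kN.

R_P = 62.57 kN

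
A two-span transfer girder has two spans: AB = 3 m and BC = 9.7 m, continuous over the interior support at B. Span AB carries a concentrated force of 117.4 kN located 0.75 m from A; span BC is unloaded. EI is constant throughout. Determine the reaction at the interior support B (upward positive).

R_B = 33.6 kN

Take M_B as the redundant. Released structure: two simple spans AB and BC with a hinge at B.
End slopes at the hinge B, treating each span as simply supported:
  span AB: point load 117.4 at a = 0.75: Pab(L + a)/(6LEI) = 41.27/EI
  relative rotation θ_0 = (41.27 + 0)/EI = 41.27/EI
A unit hogging moment at B produces rotation L₁/(3EI) + L₂/(3EI) = 4.233/EI.
Slope continuity at B: θ_0 = M_B·4.233/EI, so M_B = 41.27/4.233 = 9.75 kN·m (hogging).
Span AB, ΣM about A with M_B applied at B: R_B^{AB}·3 = 88.05 + 9.75, so R_B^{AB} = 32.6 kN and R_A = 117.4 − 32.6 = 84.8 kN.
Span BC, ΣM about C: R_B^{BC}·9.7 = 0 + 9.75, so R_B^{BC} = 1.005 kN and R_C = 0 − 1.005 = -1.005 kN.
R_B = 32.6 + 1.005 = 33.6 kN.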